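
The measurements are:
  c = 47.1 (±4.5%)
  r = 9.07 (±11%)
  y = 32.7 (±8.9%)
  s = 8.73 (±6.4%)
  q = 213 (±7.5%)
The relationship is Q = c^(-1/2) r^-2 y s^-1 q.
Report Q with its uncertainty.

1.41 ± 0.365

Products/powers → add relative errors in quadrature, weighted by exponent:
  (−½·δc/c)² = (-0.5×0.0450)² = 0.000506;  (-2·δr/r)² = (-2×0.110)² = 0.0484;  (1·δy/y)² = (1×0.0890)² = 0.00792;  (-1·δs/s)² = (-1×0.0640)² = 0.00410;  (1·δq/q)² = (1×0.0750)² = 0.00562
δQ/Q = √(0.0665) = 0.258
Q = 1.41, so δQ = 0.258 × 1.41 = 0.365.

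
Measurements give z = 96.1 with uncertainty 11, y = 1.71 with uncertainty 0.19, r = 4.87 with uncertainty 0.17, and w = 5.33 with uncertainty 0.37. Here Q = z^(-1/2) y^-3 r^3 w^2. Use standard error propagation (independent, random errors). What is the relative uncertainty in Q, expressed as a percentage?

Products/powers → add relative errors in quadrature, weighted by exponent:
  (−½·δz/z)² = (-0.5×0.114)² = 0.00328;  (-3·δy/y)² = (-3×0.111)² = 0.111;  (3·δr/r)² = (3×0.0349)² = 0.0110;  (2·δw/w)² = (2×0.0694)² = 0.0193
δQ/Q = √(0.145) = 0.380

38.0%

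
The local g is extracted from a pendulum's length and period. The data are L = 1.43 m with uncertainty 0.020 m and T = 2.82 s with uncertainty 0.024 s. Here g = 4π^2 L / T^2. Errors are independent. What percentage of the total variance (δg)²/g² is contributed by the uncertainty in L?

40.3%

(δg/g)² = (1·δL/L)² + (-2·δT/T)²
  L term: (1×0.0140)² = 0.000196
  T term: (-2×0.00851)² = 0.000290
Total = 0.000485. Share from L = 0.000196/0.000485 = 0.403.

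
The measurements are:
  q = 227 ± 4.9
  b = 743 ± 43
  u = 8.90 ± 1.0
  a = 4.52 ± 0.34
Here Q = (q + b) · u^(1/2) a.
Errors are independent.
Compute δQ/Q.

Let w = q + b = 970. δw = √(δq² + δb²) = √(24.0 + 1850) = 43.3, so δw/w = 0.0446.
Q is then a monomial in w, u, a:
δQ/Q = √((δw/w)² + (½·δu/u)² + (1·δa/a)²) = √(0.00199 + 0.00316 + 0.00566) = 0.104

0.104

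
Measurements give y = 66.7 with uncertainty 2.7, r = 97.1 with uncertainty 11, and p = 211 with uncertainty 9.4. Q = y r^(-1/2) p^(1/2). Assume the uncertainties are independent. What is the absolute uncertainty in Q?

Since Q is a product/quotient, work with relative uncertainties:
  (1·δy/y)² = (1×0.0405)² = 0.00164;  (−½·δr/r)² = (-0.5×0.113)² = 0.00321;  (½·δp/p)² = (0.5×0.0445)² = 0.000496
δQ/Q = √(0.00534) = 0.0731
Q = 98.3, so δQ = 0.0731 × 98.3 = 7.19.

7.19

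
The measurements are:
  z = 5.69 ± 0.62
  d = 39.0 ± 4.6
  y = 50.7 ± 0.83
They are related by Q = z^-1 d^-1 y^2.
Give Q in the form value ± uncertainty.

11.6 ± 1.90

Q is a product of powers, so relative uncertainties combine in quadrature:
  (-1·δz/z)² = (-1×0.109)² = 0.0119;  (-1·δd/d)² = (-1×0.118)² = 0.0139;  (2·δy/y)² = (2×0.0164)² = 0.00107
δQ/Q = √(0.0269) = 0.164
Q = 11.6, so δQ = 0.164 × 11.6 = 1.90.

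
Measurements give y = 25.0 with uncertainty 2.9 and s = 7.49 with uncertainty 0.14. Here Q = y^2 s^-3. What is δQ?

Since Q is a product/quotient, work with relative uncertainties:
  (2·δy/y)² = (2×0.116)² = 0.0538;  (-3·δs/s)² = (-3×0.0187)² = 0.00314
δQ/Q = √(0.0570) = 0.239
Q = 1.49, so δQ = 0.239 × 1.49 = 0.355.

0.355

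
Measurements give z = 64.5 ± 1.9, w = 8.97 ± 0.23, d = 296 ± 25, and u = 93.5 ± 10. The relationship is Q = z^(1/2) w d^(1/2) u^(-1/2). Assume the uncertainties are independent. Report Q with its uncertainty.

Each factor contributes (exponent × relative error)² to (δQ/Q)²:
  (½·δz/z)² = (0.5×0.0295)² = 0.000217;  (1·δw/w)² = (1×0.0256)² = 0.000657;  (½·δd/d)² = (0.5×0.0845)² = 0.00178;  (−½·δu/u)² = (-0.5×0.107)² = 0.00286
δQ/Q = √(0.00552) = 0.0743
Q = 128, so δQ = 0.0743 × 128 = 9.52.

128 ± 9.52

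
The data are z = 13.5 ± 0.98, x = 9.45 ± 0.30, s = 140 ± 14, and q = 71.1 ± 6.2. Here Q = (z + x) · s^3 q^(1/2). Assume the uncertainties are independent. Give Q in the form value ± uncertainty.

Let u = z + x = 22.9. δu = √(δz² + δx²) = √(0.960 + 0.0900) = 1.02, so δu/u = 0.0447.
Q is then a monomial in u, s, q:
δQ/Q = √((δu/u)² + (3·δs/s)² + (½·δq/q)²) = √(0.00199 + 0.0900 + 0.00190) = 0.306
Q = 5.31e+08, so δQ = 0.306 × 5.31e+08 = 1.63e+08.

(5.31 ± 1.63) × 10^8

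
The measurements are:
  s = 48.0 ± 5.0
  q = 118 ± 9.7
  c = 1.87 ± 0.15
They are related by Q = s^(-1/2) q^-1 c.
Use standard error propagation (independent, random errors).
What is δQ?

Products/powers → add relative errors in quadrature, weighted by exponent:
  (−½·δs/s)² = (-0.5×0.104)² = 0.00271;  (-1·δq/q)² = (-1×0.0822)² = 0.00676;  (1·δc/c)² = (1×0.0802)² = 0.00643
δQ/Q = √(0.0159) = 0.126
Q = 0.00229, so δQ = 0.126 × 0.00229 = 0.000288.

0.000288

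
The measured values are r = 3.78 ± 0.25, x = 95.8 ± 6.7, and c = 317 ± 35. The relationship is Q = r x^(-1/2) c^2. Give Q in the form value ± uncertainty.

38800 ± 9050

Relative error in a monomial: (δQ/Q)² = Σ (nᵢ · δxᵢ/xᵢ)².
  (1·δr/r)² = (1×0.0661)² = 0.00437;  (−½·δx/x)² = (-0.5×0.0699)² = 0.00122;  (2·δc/c)² = (2×0.110)² = 0.0488
δQ/Q = √(0.0544) = 0.233
Q = 38800, so δQ = 0.233 × 38800 = 9050.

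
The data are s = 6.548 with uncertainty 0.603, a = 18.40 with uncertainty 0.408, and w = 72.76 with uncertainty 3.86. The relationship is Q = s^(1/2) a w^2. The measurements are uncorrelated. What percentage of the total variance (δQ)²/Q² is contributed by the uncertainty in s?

(δQ/Q)² = (½·δs/s)² + (1·δa/a)² + (2·δw/w)²
  s term: (0.5×0.0921)² = 0.00212
  a term: (1×0.0222)² = 0.000492
  w term: (2×0.0531)² = 0.0113
Total = 0.0139. Share from s = 0.00212/0.0139 = 0.153.

15.3%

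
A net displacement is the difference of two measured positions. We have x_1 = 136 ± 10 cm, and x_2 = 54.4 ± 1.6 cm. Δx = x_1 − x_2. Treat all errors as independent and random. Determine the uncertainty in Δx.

Absolute uncertainties add in quadrature for a linear combination:
  (δx_1)² = 100;  (δx_2)² = 2.56
δΔx = √(103) = 10.1 cm

10.1 cm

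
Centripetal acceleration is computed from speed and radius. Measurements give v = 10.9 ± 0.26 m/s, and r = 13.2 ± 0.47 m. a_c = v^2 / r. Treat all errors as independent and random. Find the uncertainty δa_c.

0.536 m/s^2

Each factor contributes (exponent × relative error)² to (δa_c/a_c)²:
  (2·δv/v)² = (2×0.0239)² = 0.00228;  (-1·δr/r)² = (-1×0.0356)² = 0.00127
δa_c/a_c = √(0.00354) = 0.0595
a_c = 9.00 m/s^2, so δa_c = 0.0595 × 9.00 = 0.536 m/s^2.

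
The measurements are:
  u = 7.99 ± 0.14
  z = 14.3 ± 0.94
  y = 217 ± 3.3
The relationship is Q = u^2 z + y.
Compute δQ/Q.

0.0603

Let p = u^2·z = 913. δp/p = √((2·δu/u)² + (1·δz/z)²) = √(0.00123 + 0.00432) = 0.0745, so δp = 68.0.
Q = p + y: δQ = √(δp² + δy²) = √(4620 + 10.9) = 68.1
Q = 1130, so δQ/Q = 68.1/1130 = 0.0603.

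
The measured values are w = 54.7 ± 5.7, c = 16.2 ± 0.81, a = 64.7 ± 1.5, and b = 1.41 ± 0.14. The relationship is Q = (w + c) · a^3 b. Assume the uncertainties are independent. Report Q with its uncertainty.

(2.71 ± 0.395) × 10^7

Let u = w + c = 70.9. δu = √(δw² + δc²) = √(32.5 + 0.656) = 5.76, so δu/u = 0.0812.
Q is then a monomial in u, a, b:
δQ/Q = √((δu/u)² + (3·δa/a)² + (1·δb/b)²) = √(0.00659 + 0.00484 + 0.00986) = 0.146
Q = 2.71e+07, so δQ = 0.146 × 2.71e+07 = 3.95e+06.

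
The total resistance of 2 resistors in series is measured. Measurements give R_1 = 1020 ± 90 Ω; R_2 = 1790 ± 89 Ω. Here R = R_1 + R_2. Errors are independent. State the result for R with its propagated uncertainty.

Each term contributes (cᵢ δxᵢ)² to (δR)²:
  (δR_1)² = 8100;  (δR_2)² = 7920
δR = √(16000) = 127 Ω
R = 2810 Ω.

2810 ± 127 Ω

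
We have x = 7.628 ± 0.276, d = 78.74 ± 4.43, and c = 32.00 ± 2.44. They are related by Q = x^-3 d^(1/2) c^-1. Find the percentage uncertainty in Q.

13.6%

For a monomial Q ∝ x^-3, d^(1/2), c^-1, fractional errors add in quadrature:
  (-3·δx/x)² = (-3×0.0362)² = 0.0118;  (½·δd/d)² = (0.5×0.0563)² = 0.000791;  (-1·δc/c)² = (-1×0.0762)² = 0.00581
δQ/Q = √(0.0184) = 0.136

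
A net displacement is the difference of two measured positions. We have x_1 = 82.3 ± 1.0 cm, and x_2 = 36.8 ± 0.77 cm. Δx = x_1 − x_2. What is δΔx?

1.26 cm

For a sum/difference, combine absolute errors in quadrature:
  (δx_1)² = 1.00;  (δx_2)² = 0.593
δΔx = √(1.59) = 1.26 cm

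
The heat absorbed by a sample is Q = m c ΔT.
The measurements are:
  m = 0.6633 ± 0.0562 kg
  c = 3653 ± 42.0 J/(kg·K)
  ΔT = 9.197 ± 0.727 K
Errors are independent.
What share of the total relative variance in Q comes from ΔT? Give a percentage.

46.1%

(δQ/Q)² = (1·δm/m)² + (1·δc/c)² + (1·δΔT/ΔT)²
  m term: (1×0.0847)² = 0.00718
  c term: (1×0.0115)² = 0.000132
  ΔT term: (1×0.0790)² = 0.00625
Total = 0.0136. Share from ΔT = 0.00625/0.0136 = 0.461.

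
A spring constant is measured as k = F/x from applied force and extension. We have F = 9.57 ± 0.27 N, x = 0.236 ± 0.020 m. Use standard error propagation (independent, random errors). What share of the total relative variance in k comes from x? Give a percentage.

(δk/k)² = (1·δF/F)² + (-1·δx/x)²
  F term: (1×0.0282)² = 0.000796
  x term: (-1×0.0847)² = 0.00718
Total = 0.00798. Share from x = 0.00718/0.00798 = 0.900.

90.0%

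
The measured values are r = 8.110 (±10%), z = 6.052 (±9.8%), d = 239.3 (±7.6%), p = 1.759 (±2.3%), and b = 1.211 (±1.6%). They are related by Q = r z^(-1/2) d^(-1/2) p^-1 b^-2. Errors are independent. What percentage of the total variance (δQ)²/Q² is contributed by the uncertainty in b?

(δQ/Q)² = (1·δr/r)² + (−½·δz/z)² + (−½·δd/d)² + (-1·δp/p)² + (-2·δb/b)²
  r term: (1×0.100)² = 0.0100
  z term: (-0.5×0.0980)² = 0.00240
  d term: (-0.5×0.0760)² = 0.00144
  p term: (-1×0.0230)² = 0.000529
  b term: (-2×0.0160)² = 0.00102
Total = 0.0154. Share from b = 0.00102/0.0154 = 0.0665.

6.65%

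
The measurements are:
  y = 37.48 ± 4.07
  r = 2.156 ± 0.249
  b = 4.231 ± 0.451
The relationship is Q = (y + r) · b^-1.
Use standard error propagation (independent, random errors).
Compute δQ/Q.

0.148

Let u = y + r = 39.64. δu = √(δy² + δr²) = √(16.6 + 0.0620) = 4.08, so δu/u = 0.103.
Q is then a monomial in u, b:
δQ/Q = √((δu/u)² + (-1·δb/b)²) = √(0.0106 + 0.0114) = 0.148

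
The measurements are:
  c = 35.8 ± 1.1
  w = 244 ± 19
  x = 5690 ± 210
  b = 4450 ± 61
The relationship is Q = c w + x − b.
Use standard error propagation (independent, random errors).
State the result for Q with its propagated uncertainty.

9980 ± 763

Let p = c·w = 8740. δp/p = √((1·δc/c)² + (1·δw/w)²) = √(0.000944 + 0.00606) = 0.0837, so δp = 731.
Q = p + x − b: δQ = √(δp² + δx² + δb²) = √(5.35e+05 + 44100 + 3720) = 763
Q = 9980.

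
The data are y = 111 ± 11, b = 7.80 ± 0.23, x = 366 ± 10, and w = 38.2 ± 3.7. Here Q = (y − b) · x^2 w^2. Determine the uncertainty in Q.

Let u = y − b = 103. δu = √(δy² + δb²) = √(121 + 0.0529) = 11.0, so δu/u = 0.107.
Q is then a monomial in u, x, w:
δQ/Q = √((δu/u)² + (2·δx/x)² + (2·δw/w)²) = √(0.0114 + 0.00299 + 0.0375) = 0.228
Q = 2.02e+10, so δQ = 0.228 × 2.02e+10 = 4.59e+09.

4.59e+09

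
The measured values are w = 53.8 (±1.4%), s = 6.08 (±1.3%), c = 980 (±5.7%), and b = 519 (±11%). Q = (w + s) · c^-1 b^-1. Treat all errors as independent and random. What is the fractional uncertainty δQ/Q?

Let u = w + s = 59.9. δu = √(δw² + δs²) = √(0.567 + 0.00625) = 0.757, so δu/u = 0.0126.
Q is then a monomial in u, c, b:
δQ/Q = √((δu/u)² + (-1·δc/c)² + (-1·δb/b)²) = √(0.000160 + 0.00325 + 0.0121) = 0.125

0.125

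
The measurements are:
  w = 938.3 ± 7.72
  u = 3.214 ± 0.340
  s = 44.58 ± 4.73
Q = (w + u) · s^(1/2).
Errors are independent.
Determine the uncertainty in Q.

337

Let h = w + u = 941.5. δh = √(δw² + δu²) = √(59.6 + 0.116) = 7.73, so δh/h = 0.00821.
Q is then a monomial in h, s:
δQ/Q = √((δh/h)² + (½·δs/s)²) = √(6.74e-05 + 0.00281) = 0.0537
Q = 6286, so δQ = 0.0537 × 6286 = 337.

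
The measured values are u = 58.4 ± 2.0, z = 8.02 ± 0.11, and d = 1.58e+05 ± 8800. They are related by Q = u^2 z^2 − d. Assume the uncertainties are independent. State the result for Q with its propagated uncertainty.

Let p = u^2·z^2 = 2.19e+05. δp/p = √((2·δu/u)² + (2·δz/z)²) = √(0.00469 + 0.000752) = 0.0738, so δp = 16200.
Q = p − d: δQ = √(δp² + δd²) = √(2.62e+08 + 7.74e+07) = 18400
Q = 61400.

61400 ± 18400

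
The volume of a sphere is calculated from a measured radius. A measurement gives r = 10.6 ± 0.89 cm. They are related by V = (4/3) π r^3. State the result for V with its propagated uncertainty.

V ∝ r^3, so δV/V = |3| · δr/r = 3 × 0.0840 = 0.252.
V = 4990 cm^3, so δV = 0.252 × 4990 = 1260 cm^3.

4990 ± 1260 cm^3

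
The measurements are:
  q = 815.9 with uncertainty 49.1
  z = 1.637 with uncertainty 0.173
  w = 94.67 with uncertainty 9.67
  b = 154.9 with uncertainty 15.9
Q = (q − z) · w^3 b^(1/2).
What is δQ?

Let u = q − z = 814.3. δu = √(δq² + δz²) = √(2410 + 0.0299) = 49.1, so δu/u = 0.0603.
Q is then a monomial in u, w, b:
δQ/Q = √((δu/u)² + (3·δw/w)² + (½·δb/b)²) = √(0.00364 + 0.0939 + 0.00263) = 0.316
Q = 8.599e+09, so δQ = 0.316 × 8.599e+09 = 2.72e+09.

2.72e+09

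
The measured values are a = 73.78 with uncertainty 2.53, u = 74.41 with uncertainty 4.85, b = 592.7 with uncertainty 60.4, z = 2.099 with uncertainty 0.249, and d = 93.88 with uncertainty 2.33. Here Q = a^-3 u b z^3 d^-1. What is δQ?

0.00422

For a monomial Q ∝ a^-3, u, b, z^3, d^-1, fractional errors add in quadrature:
  (-3·δa/a)² = (-3×0.0343)² = 0.0106;  (1·δu/u)² = (1×0.0652)² = 0.00425;  (1·δb/b)² = (1×0.102)² = 0.0104;  (3·δz/z)² = (3×0.119)² = 0.127;  (-1·δd/d)² = (-1×0.0248)² = 0.000616
δQ/Q = √(0.152) = 0.390
Q = 0.01082, so δQ = 0.390 × 0.01082 = 0.00422.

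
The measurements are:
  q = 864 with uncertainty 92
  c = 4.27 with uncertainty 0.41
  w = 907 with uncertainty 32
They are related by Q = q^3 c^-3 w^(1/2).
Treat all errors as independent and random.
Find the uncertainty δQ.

Products/powers → add relative errors in quadrature, weighted by exponent:
  (3·δq/q)² = (3×0.106)² = 0.102;  (-3·δc/c)² = (-3×0.0960)² = 0.0830;  (½·δw/w)² = (0.5×0.0353)² = 0.000311
δQ/Q = √(0.185) = 0.431
Q = 2.49e+08, so δQ = 0.431 × 2.49e+08 = 1.07e+08.

1.07e+08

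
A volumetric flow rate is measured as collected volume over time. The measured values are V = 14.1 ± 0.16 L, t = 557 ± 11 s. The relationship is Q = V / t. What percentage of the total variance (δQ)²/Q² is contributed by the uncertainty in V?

(δQ/Q)² = (1·δV/V)² + (-1·δt/t)²
  V term: (1×0.0113)² = 0.000129
  t term: (-1×0.0197)² = 0.000390
Total = 0.000519. Share from V = 0.000129/0.000519 = 0.248.

24.8%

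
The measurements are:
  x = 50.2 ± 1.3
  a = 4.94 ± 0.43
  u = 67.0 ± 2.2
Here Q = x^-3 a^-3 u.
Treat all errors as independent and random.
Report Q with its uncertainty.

(4.39 ± 1.21) × 10^-6

Q is a product of powers, so relative uncertainties combine in quadrature:
  (-3·δx/x)² = (-3×0.0259)² = 0.00604;  (-3·δa/a)² = (-3×0.0870)² = 0.0682;  (1·δu/u)² = (1×0.0328)² = 0.00108
δQ/Q = √(0.0753) = 0.274
Q = 4.39e-06, so δQ = 0.274 × 4.39e-06 = 1.21e-06.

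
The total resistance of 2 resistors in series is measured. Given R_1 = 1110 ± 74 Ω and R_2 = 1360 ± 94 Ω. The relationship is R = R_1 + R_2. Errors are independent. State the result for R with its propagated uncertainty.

Sums and differences: (δR)² = Σ (cᵢ δxᵢ)².
  (δR_1)² = 5480;  (δR_2)² = 8840
δR = √(14300) = 120 Ω
R = 2470 Ω.

2470 ± 120 Ω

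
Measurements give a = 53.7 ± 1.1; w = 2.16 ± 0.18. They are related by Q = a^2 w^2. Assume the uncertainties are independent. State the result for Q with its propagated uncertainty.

Q is a product of powers, so relative uncertainties combine in quadrature:
  (2·δa/a)² = (2×0.0205)² = 0.00168;  (2·δw/w)² = (2×0.0833)² = 0.0278
δQ/Q = √(0.0295) = 0.172
Q = 13500, so δQ = 0.172 × 13500 = 2310.

13500 ± 2310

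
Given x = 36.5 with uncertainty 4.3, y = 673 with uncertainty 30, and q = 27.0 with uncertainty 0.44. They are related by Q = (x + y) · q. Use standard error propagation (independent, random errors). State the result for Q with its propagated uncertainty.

Let u = x + y = 710. δu = √(δx² + δy²) = √(18.5 + 900) = 30.3, so δu/u = 0.0427.
Q is then a monomial in u, q:
δQ/Q = √((δu/u)² + (1·δq/q)²) = √(0.00182 + 0.000266) = 0.0457
Q = 19200, so δQ = 0.0457 × 19200 = 876.

19200 ± 876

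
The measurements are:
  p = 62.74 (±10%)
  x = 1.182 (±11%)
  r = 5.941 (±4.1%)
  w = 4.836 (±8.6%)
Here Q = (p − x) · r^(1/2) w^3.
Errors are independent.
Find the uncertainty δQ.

4720

Let u = p − x = 61.56. δu = √(δp² + δx²) = √(39.4 + 0.0169) = 6.28, so δu/u = 0.102.
Q is then a monomial in u, r, w:
δQ/Q = √((δu/u)² + (½·δr/r)² + (3·δw/w)²) = √(0.0104 + 0.000420 + 0.0666) = 0.278
Q = 16970, so δQ = 0.278 × 16970 = 4720.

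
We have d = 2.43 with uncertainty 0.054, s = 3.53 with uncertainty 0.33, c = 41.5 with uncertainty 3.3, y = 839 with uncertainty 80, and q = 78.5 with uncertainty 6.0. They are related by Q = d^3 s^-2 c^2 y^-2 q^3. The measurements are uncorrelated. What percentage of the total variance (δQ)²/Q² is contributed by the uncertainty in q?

(δQ/Q)² = (3·δd/d)² + (-2·δs/s)² + (2·δc/c)² + (-2·δy/y)² + (3·δq/q)²
  d term: (3×0.0222)² = 0.00444
  s term: (-2×0.0935)² = 0.0350
  c term: (2×0.0795)² = 0.0253
  y term: (-2×0.0954)² = 0.0364
  q term: (3×0.0764)² = 0.0526
Total = 0.154. Share from q = 0.0526/0.154 = 0.342.

34.2%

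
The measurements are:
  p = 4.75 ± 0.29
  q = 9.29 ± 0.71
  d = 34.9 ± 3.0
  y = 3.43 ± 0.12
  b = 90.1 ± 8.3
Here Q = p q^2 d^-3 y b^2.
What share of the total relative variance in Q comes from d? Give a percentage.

(δQ/Q)² = (1·δp/p)² + (2·δq/q)² + (-3·δd/d)² + (1·δy/y)² + (2·δb/b)²
  p term: (1×0.0611)² = 0.00373
  q term: (2×0.0764)² = 0.0234
  d term: (-3×0.0860)² = 0.0665
  y term: (1×0.0350)² = 0.00122
  b term: (2×0.0921)² = 0.0339
Total = 0.129. Share from d = 0.0665/0.129 = 0.516.

51.6%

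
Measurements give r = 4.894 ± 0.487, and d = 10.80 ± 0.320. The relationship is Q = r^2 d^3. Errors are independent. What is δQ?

6580

Since Q is a product/quotient, work with relative uncertainties:
  (2·δr/r)² = (2×0.0995)² = 0.0396;  (3·δd/d)² = (3×0.0296)² = 0.00790
δQ/Q = √(0.0475) = 0.218
Q = 30170, so δQ = 0.218 × 30170 = 6580.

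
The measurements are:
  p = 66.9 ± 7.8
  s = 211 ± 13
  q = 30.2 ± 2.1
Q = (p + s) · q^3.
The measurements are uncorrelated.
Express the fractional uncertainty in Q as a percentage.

Let u = p + s = 278. δu = √(δp² + δs²) = √(60.8 + 169) = 15.2, so δu/u = 0.0546.
Q is then a monomial in u, q:
δQ/Q = √((δu/u)² + (3·δq/q)²) = √(0.00298 + 0.0435) = 0.216

21.6%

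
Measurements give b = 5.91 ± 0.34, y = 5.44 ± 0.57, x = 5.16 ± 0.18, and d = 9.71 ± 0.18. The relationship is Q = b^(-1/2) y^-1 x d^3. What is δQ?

For a monomial Q ∝ b^(-1/2), y^-1, x, d^3, fractional errors add in quadrature:
  (−½·δb/b)² = (-0.5×0.0575)² = 0.000827;  (-1·δy/y)² = (-1×0.105)² = 0.0110;  (1·δx/x)² = (1×0.0349)² = 0.00122;  (3·δd/d)² = (3×0.0185)² = 0.00309
δQ/Q = √(0.0161) = 0.127
Q = 357, so δQ = 0.127 × 357 = 45.3.

45.3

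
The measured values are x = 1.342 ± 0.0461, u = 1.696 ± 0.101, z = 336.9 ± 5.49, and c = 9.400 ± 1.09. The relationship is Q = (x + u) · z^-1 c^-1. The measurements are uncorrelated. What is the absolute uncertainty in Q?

0.000118

Let w = x + u = 3.038. δw = √(δx² + δu²) = √(0.00213 + 0.0102) = 0.111, so δw/w = 0.0365.
Q is then a monomial in w, z, c:
δQ/Q = √((δw/w)² + (-1·δz/z)² + (-1·δc/c)²) = √(0.00134 + 0.000266 + 0.0134) = 0.123
Q = 0.0009593, so δQ = 0.123 × 0.0009593 = 0.000118.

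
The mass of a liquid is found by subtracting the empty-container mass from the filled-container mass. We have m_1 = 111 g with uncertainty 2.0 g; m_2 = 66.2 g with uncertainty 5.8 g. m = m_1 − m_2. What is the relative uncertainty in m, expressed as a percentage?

13.7%

For a sum/difference, combine absolute errors in quadrature:
  (δm_1)² = 4.00;  (δm_2)² = 33.6
δm = √(37.6) = 6.14 g
m = 44.8 g, so δm/m = 6.14/44.8 = 0.137.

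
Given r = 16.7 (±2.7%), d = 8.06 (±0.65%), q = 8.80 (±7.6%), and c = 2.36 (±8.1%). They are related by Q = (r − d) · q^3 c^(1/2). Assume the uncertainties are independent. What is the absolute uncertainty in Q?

2150

Let u = r − d = 8.64. δu = √(δr² + δd²) = √(0.203 + 0.00274) = 0.454, so δu/u = 0.0525.
Q is then a monomial in u, q, c:
δQ/Q = √((δu/u)² + (3·δq/q)² + (½·δc/c)²) = √(0.00276 + 0.0520 + 0.00164) = 0.237
Q = 9050, so δQ = 0.237 × 9050 = 2150.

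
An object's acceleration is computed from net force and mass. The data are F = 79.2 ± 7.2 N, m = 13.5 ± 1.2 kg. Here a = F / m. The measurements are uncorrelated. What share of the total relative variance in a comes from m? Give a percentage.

(δa/a)² = (1·δF/F)² + (-1·δm/m)²
  F term: (1×0.0909)² = 0.00826
  m term: (-1×0.0889)² = 0.00790
Total = 0.0162. Share from m = 0.00790/0.0162 = 0.489.

48.9%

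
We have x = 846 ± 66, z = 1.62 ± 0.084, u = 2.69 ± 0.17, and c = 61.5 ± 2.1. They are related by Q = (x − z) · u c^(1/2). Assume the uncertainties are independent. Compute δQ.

1820

Let w = x − z = 844. δw = √(δx² + δz²) = √(4360 + 0.00706) = 66.0, so δw/w = 0.0782.
Q is then a monomial in w, u, c:
δQ/Q = √((δw/w)² + (1·δu/u)² + (½·δc/c)²) = √(0.00611 + 0.00399 + 0.000291) = 0.102
Q = 17800, so δQ = 0.102 × 17800 = 1820.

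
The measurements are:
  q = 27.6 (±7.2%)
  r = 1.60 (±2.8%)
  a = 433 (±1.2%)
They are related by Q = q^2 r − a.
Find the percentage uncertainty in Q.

22.8%

Let p = q^2·r = 1220. δp/p = √((2·δq/q)² + (1·δr/r)²) = √(0.0207 + 0.000784) = 0.147, so δp = 179.
Q = p − a: δQ = √(δp² + δa²) = √(32000 + 27.0) = 179
Q = 786, so δQ/Q = 179/786 = 0.228.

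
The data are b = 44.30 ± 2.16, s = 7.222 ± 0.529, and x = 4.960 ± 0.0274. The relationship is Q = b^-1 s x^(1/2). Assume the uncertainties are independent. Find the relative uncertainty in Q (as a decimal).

Products/powers → add relative errors in quadrature, weighted by exponent:
  (-1·δb/b)² = (-1×0.0488)² = 0.00238;  (1·δs/s)² = (1×0.0732)² = 0.00537;  (½·δx/x)² = (0.5×0.00552)² = 7.63e-06
δQ/Q = √(0.00775) = 0.0880

0.0880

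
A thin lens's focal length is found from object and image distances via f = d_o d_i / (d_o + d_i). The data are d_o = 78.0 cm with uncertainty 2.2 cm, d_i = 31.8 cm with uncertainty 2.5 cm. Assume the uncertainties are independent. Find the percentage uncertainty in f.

∂f/∂d_o = (d_i/(d_o+d_i))² = 0.0839;  ∂f/∂d_i = (d_o/(d_o+d_i))² = 0.505
δf = √((∂f/∂d_o · δd_o)² + (∂f/∂d_i · δd_i)²) = √(0.0341 + 1.59) = 1.28 cm
f = 22.6 cm, so δf/f = 1.28/22.6 = 0.0564.

5.64%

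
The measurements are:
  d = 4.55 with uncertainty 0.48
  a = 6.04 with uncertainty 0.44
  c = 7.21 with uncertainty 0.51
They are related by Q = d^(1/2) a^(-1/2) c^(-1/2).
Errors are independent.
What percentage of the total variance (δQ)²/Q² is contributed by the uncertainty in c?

23.3%

(δQ/Q)² = (½·δd/d)² + (−½·δa/a)² + (−½·δc/c)²
  d term: (0.5×0.105)² = 0.00278
  a term: (-0.5×0.0728)² = 0.00133
  c term: (-0.5×0.0707)² = 0.00125
Total = 0.00536. Share from c = 0.00125/0.00536 = 0.233.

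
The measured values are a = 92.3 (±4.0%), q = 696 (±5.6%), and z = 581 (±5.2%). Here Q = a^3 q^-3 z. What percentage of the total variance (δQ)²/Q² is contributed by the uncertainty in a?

(δQ/Q)² = (3·δa/a)² + (-3·δq/q)² + (1·δz/z)²
  a term: (3×0.0400)² = 0.0144
  q term: (-3×0.0560)² = 0.0282
  z term: (1×0.0520)² = 0.00270
Total = 0.0453. Share from a = 0.0144/0.0453 = 0.318.

31.8%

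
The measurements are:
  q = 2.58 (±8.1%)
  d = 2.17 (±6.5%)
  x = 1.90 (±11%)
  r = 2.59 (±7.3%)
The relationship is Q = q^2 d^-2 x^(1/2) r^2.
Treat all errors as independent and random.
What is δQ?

3.40

Products/powers → add relative errors in quadrature, weighted by exponent:
  (2·δq/q)² = (2×0.0810)² = 0.0262;  (-2·δd/d)² = (-2×0.0650)² = 0.0169;  (½·δx/x)² = (0.5×0.110)² = 0.00302;  (2·δr/r)² = (2×0.0730)² = 0.0213
δQ/Q = √(0.0675) = 0.260
Q = 13.1, so δQ = 0.260 × 13.1 = 3.40.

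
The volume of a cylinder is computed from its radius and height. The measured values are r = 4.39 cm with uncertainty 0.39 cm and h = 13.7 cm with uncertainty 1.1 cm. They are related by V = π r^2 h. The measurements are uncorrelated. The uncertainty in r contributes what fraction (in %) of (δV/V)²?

(δV/V)² = (2·δr/r)² + (1·δh/h)²
  r term: (2×0.0888)² = 0.0316
  h term: (1×0.0803)² = 0.00645
Total = 0.0380. Share from r = 0.0316/0.0380 = 0.830.

83.0%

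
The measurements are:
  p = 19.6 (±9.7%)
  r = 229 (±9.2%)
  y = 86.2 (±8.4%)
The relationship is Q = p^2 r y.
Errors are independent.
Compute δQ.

1.75e+06

Products/powers → add relative errors in quadrature, weighted by exponent:
  (2·δp/p)² = (2×0.0970)² = 0.0376;  (1·δr/r)² = (1×0.0920)² = 0.00846;  (1·δy/y)² = (1×0.0840)² = 0.00706
δQ/Q = √(0.0532) = 0.231
Q = 7.58e+06, so δQ = 0.231 × 7.58e+06 = 1.75e+06.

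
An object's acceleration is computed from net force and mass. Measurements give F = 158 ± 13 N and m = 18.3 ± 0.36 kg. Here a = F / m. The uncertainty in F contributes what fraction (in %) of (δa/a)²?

(δa/a)² = (1·δF/F)² + (-1·δm/m)²
  F term: (1×0.0823)² = 0.00677
  m term: (-1×0.0197)² = 0.000387
Total = 0.00716. Share from F = 0.00677/0.00716 = 0.946.

94.6%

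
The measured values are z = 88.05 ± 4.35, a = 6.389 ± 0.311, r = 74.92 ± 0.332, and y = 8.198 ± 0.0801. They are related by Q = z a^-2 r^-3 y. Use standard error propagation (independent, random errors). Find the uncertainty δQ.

4.64e-06

Q is a product of powers, so relative uncertainties combine in quadrature:
  (1·δz/z)² = (1×0.0494)² = 0.00244;  (-2·δa/a)² = (-2×0.0487)² = 0.00948;  (-3·δr/r)² = (-3×0.00443)² = 0.000177;  (1·δy/y)² = (1×0.00977)² = 9.55e-05
δQ/Q = √(0.0122) = 0.110
Q = 4.205e-05, so δQ = 0.110 × 4.205e-05 = 4.64e-06.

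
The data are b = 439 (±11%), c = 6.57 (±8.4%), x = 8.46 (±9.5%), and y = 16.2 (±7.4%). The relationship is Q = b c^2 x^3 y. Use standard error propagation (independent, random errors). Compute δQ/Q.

Relative error in a monomial: (δQ/Q)² = Σ (nᵢ · δxᵢ/xᵢ)².
  (1·δb/b)² = (1×0.110)² = 0.0121;  (2·δc/c)² = (2×0.0840)² = 0.0282;  (3·δx/x)² = (3×0.0950)² = 0.0812;  (1·δy/y)² = (1×0.0740)² = 0.00548
δQ/Q = √(0.127) = 0.356

0.356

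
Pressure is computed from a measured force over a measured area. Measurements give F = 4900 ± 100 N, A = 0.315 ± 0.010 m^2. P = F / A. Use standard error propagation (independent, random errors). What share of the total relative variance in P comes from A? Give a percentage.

70.8%

(δP/P)² = (1·δF/F)² + (-1·δA/A)²
  F term: (1×0.0204)² = 0.000416
  A term: (-1×0.0317)² = 0.00101
Total = 0.00142. Share from A = 0.00101/0.00142 = 0.708.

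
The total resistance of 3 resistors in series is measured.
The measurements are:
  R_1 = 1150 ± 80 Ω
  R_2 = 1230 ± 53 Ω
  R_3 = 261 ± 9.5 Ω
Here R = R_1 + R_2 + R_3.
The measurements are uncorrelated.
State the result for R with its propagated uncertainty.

2640 ± 96.4 Ω

R is a linear combination, so absolute uncertainties add in quadrature:
  (δR_1)² = 6400;  (δR_2)² = 2810;  (δR_3)² = 90.2
δR = √(9300) = 96.4 Ω
R = 2640 Ω.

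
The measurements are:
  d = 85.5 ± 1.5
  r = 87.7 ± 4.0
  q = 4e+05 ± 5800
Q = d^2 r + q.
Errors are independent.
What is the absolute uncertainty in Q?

Let p = d^2·r = 6.41e+05. δp/p = √((2·δd/d)² + (1·δr/r)²) = √(0.00123 + 0.00208) = 0.0575, so δp = 36900.
Q = p + q: δQ = √(δp² + δq²) = √(1.36e+09 + 3.36e+07) = 37300

37300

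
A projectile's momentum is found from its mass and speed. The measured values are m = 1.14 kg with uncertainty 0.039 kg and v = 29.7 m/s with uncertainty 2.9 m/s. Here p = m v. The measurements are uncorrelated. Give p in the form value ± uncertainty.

Products/powers → add relative errors in quadrature, weighted by exponent:
  (1·δm/m)² = (1×0.0342)² = 0.00117;  (1·δv/v)² = (1×0.0976)² = 0.00953
δp/p = √(0.0107) = 0.103
p = 33.9 kg·m/s, so δp = 0.103 × 33.9 = 3.50 kg·m/s.

33.9 ± 3.50 kg·m/s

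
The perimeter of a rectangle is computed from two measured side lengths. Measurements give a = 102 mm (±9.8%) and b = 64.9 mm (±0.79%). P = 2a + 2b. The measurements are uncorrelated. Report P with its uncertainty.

Absolute uncertainties add in quadrature for a linear combination:
  (2·δa)² = 400;  (2·δb)² = 1.05
δP = √(401) = 20.0 mm
P = 334 mm.

334 ± 20.0 mm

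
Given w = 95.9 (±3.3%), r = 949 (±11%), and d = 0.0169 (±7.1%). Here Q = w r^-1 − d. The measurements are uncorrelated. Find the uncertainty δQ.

0.0117

Let p = w·r^-1 = 0.101. δp/p = √((1·δw/w)² + (-1·δr/r)²) = √(0.00109 + 0.0121) = 0.115, so δp = 0.0116.
Q = p − d: δQ = √(δp² + δd²) = √(0.000135 + 1.44e-06) = 0.0117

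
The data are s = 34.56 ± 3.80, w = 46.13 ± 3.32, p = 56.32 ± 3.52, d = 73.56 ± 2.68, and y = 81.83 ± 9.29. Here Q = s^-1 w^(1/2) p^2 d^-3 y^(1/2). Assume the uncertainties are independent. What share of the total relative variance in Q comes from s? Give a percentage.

27.4%

(δQ/Q)² = (-1·δs/s)² + (½·δw/w)² + (2·δp/p)² + (-3·δd/d)² + (½·δy/y)²
  s term: (-1×0.110)² = 0.0121
  w term: (0.5×0.0720)² = 0.00129
  p term: (2×0.0625)² = 0.0156
  d term: (-3×0.0364)² = 0.0119
  y term: (0.5×0.114)² = 0.00322
Total = 0.0442. Share from s = 0.0121/0.0442 = 0.274.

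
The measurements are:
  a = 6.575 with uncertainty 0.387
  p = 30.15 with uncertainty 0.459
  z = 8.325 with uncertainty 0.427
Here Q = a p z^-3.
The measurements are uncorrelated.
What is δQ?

For a monomial Q ∝ a, p, z^-3, fractional errors add in quadrature:
  (1·δa/a)² = (1×0.0589)² = 0.00346;  (1·δp/p)² = (1×0.0152)² = 0.000232;  (-3·δz/z)² = (-3×0.0513)² = 0.0237
δQ/Q = √(0.0274) = 0.165
Q = 0.3436, so δQ = 0.165 × 0.3436 = 0.0568.

0.0568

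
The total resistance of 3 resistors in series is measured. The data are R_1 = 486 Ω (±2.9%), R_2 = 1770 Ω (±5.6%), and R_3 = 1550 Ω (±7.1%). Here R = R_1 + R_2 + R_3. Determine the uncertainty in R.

R is a linear combination, so absolute uncertainties add in quadrature:
  (δR_1)² = 199;  (δR_2)² = 9820;  (δR_3)² = 12100
δR = √(22100) = 149 Ω

149 Ω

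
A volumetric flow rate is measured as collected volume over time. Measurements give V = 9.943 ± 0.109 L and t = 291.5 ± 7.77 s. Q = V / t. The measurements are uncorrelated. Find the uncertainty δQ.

0.000983 L/s

For a monomial Q ∝ V, t^-1, fractional errors add in quadrature:
  (1·δV/V)² = (1×0.0110)² = 0.000120;  (-1·δt/t)² = (-1×0.0267)² = 0.000711
δQ/Q = √(0.000831) = 0.0288
Q = 0.03411 L/s, so δQ = 0.0288 × 0.03411 = 0.000983 L/s.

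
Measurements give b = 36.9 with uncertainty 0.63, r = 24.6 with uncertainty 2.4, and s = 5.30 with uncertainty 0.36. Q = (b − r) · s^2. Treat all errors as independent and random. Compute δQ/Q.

Let u = b − r = 12.3. δu = √(δb² + δr²) = √(0.397 + 5.76) = 2.48, so δu/u = 0.202.
Q is then a monomial in u, s:
δQ/Q = √((δu/u)² + (2·δs/s)²) = √(0.0407 + 0.0185) = 0.243

0.243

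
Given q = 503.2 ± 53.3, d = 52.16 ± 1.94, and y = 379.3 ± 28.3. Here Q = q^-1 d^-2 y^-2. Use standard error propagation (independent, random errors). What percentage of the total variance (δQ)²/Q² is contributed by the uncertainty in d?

(δQ/Q)² = (-1·δq/q)² + (-2·δd/d)² + (-2·δy/y)²
  q term: (-1×0.106)² = 0.0112
  d term: (-2×0.0372)² = 0.00553
  y term: (-2×0.0746)² = 0.0223
Total = 0.0390. Share from d = 0.00553/0.0390 = 0.142.

14.2%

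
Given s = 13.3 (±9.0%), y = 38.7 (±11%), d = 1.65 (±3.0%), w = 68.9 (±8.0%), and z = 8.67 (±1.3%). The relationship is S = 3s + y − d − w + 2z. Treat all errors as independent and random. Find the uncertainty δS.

For a sum/difference, combine absolute errors in quadrature:
  (3·δs)² = 12.9;  (δy)² = 18.1;  (δd)² = 0.00245;  (δw)² = 30.4;  (2·δz)² = 0.0508
δS = √(61.5) = 7.84

7.84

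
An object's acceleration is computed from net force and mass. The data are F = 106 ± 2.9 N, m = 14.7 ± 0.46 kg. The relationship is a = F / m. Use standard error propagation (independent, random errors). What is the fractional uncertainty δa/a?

Relative error in a monomial: (δa/a)² = Σ (nᵢ · δxᵢ/xᵢ)².
  (1·δF/F)² = (1×0.0274)² = 0.000748;  (-1·δm/m)² = (-1×0.0313)² = 0.000979
δa/a = √(0.00173) = 0.0416

0.0416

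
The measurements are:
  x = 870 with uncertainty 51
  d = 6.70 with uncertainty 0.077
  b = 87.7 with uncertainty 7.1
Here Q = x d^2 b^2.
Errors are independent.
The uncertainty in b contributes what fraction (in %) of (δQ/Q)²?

(δQ/Q)² = (1·δx/x)² + (2·δd/d)² + (2·δb/b)²
  x term: (1×0.0586)² = 0.00344
  d term: (2×0.0115)² = 0.000528
  b term: (2×0.0810)² = 0.0262
Total = 0.0302. Share from b = 0.0262/0.0302 = 0.869.

86.9%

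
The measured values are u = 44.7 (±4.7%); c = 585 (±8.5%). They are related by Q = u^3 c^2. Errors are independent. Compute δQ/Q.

Since Q is a product/quotient, work with relative uncertainties:
  (3·δu/u)² = (3×0.0470)² = 0.0199;  (2·δc/c)² = (2×0.0850)² = 0.0289
δQ/Q = √(0.0488) = 0.221

0.221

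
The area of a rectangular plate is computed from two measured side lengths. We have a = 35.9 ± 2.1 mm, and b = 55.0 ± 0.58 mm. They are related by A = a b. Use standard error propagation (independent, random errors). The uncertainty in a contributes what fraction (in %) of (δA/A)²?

(δA/A)² = (1·δa/a)² + (1·δb/b)²
  a term: (1×0.0585)² = 0.00342
  b term: (1×0.0105)² = 0.000111
Total = 0.00353. Share from a = 0.00342/0.00353 = 0.969.

96.9%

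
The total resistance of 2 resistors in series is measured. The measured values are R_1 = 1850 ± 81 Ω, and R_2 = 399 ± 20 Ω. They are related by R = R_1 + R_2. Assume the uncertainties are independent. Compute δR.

For a sum/difference, combine absolute errors in quadrature:
  (δR_1)² = 6560;  (δR_2)² = 400
δR = √(6960) = 83.4 Ω

83.4 Ω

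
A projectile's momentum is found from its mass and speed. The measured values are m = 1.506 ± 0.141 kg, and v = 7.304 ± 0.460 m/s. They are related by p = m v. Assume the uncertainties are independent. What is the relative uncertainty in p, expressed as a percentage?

p is a product of powers, so relative uncertainties combine in quadrature:
  (1·δm/m)² = (1×0.0936)² = 0.00877;  (1·δv/v)² = (1×0.0630)² = 0.00397
δp/p = √(0.0127) = 0.113

11.3%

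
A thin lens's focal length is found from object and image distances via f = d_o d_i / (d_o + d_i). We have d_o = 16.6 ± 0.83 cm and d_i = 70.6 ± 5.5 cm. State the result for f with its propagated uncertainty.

∂f/∂d_o = (d_i/(d_o+d_i))² = 0.656;  ∂f/∂d_i = (d_o/(d_o+d_i))² = 0.0362
δf = √((∂f/∂d_o · δd_o)² + (∂f/∂d_i · δd_i)²) = √(0.296 + 0.0397) = 0.579 cm
f = 13.4 cm.

13.4 ± 0.579 cm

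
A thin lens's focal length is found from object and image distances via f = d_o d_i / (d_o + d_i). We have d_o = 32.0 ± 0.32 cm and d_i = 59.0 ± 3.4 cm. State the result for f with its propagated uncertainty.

20.7 ± 0.441 cm

∂f/∂d_o = (d_i/(d_o+d_i))² = 0.420;  ∂f/∂d_i = (d_o/(d_o+d_i))² = 0.124
δf = √((∂f/∂d_o · δd_o)² + (∂f/∂d_i · δd_i)²) = √(0.0181 + 0.177) = 0.441 cm
f = 20.7 cm.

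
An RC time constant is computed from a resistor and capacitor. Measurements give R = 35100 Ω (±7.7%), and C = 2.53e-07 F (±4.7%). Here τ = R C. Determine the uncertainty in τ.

0.000801 s

Since τ is a product/quotient, work with relative uncertainties:
  (1·δR/R)² = (1×0.0770)² = 0.00593;  (1·δC/C)² = (1×0.0470)² = 0.00221
δτ/τ = √(0.00814) = 0.0902
τ = 0.00888 s, so δτ = 0.0902 × 0.00888 = 0.000801 s.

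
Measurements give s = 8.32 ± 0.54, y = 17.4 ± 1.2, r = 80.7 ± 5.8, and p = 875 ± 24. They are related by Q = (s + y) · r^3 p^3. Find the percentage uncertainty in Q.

23.6%

Let u = s + y = 25.7. δu = √(δs² + δy²) = √(0.292 + 1.44) = 1.32, so δu/u = 0.0512.
Q is then a monomial in u, r, p:
δQ/Q = √((δu/u)² + (3·δr/r)² + (3·δp/p)²) = √(0.00262 + 0.0465 + 0.00677) = 0.236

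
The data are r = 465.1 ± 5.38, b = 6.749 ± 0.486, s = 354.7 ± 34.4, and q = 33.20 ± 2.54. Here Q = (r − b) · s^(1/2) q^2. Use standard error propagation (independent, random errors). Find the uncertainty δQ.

Let u = r − b = 458.4. δu = √(δr² + δb²) = √(28.9 + 0.236) = 5.40, so δu/u = 0.0118.
Q is then a monomial in u, s, q:
δQ/Q = √((δu/u)² + (½·δs/s)² + (2·δq/q)²) = √(0.000139 + 0.00235 + 0.0234) = 0.161
Q = 9.515e+06, so δQ = 0.161 × 9.515e+06 = 1.53e+06.

1.53e+06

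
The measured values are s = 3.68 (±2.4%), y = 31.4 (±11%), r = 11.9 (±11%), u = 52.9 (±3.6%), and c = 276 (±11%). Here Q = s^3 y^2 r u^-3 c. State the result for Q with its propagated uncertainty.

1090 ± 326

Q is a product of powers, so relative uncertainties combine in quadrature:
  (3·δs/s)² = (3×0.0240)² = 0.00518;  (2·δy/y)² = (2×0.110)² = 0.0484;  (1·δr/r)² = (1×0.110)² = 0.0121;  (-3·δu/u)² = (-3×0.0360)² = 0.0117;  (1·δc/c)² = (1×0.110)² = 0.0121
δQ/Q = √(0.0894) = 0.299
Q = 1090, so δQ = 0.299 × 1090 = 326.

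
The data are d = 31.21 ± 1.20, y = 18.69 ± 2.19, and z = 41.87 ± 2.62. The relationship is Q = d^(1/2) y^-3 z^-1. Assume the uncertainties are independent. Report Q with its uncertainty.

(2.044 ± 0.731) × 10^-5

Products/powers → add relative errors in quadrature, weighted by exponent:
  (½·δd/d)² = (0.5×0.0384)² = 0.000370;  (-3·δy/y)² = (-3×0.117)² = 0.124;  (-1·δz/z)² = (-1×0.0626)² = 0.00392
δQ/Q = √(0.128) = 0.358
Q = 2.044e-05, so δQ = 0.358 × 2.044e-05 = 7.31e-06.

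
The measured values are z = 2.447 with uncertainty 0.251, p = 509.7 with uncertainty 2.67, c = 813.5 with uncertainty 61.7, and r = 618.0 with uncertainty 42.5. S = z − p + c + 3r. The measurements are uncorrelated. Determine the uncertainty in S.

S is a linear combination, so absolute uncertainties add in quadrature:
  (δz)² = 0.0630;  (δp)² = 7.13;  (δc)² = 3810;  (3·δr)² = 16300
δS = √(20100) = 142

142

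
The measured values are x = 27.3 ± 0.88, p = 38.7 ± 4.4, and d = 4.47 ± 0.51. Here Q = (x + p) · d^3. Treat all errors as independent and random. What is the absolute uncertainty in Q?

Let u = x + p = 66.0. δu = √(δx² + δp²) = √(0.774 + 19.4) = 4.49, so δu/u = 0.0680.
Q is then a monomial in u, d:
δQ/Q = √((δu/u)² + (3·δd/d)²) = √(0.00462 + 0.117) = 0.349
Q = 5890, so δQ = 0.349 × 5890 = 2060.

2060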